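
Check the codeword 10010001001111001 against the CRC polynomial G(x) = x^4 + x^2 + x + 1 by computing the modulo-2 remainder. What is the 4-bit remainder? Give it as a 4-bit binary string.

0000

Modulo-2 division of 10010001001111001 by 10111:
  pos 0: 10010 XOR 10111 = 00101
  pos 2: 10100 XOR 10111 = 00011
  pos 5: 11100 XOR 10111 = 01011
  pos 6: 10111 XOR 10111 = 00000
  pos 11: 11100 XOR 10111 = 01011
  pos 12: 10111 XOR 10111 = 00000
Remainder = 0000 (zero — the frame passes the CRC check).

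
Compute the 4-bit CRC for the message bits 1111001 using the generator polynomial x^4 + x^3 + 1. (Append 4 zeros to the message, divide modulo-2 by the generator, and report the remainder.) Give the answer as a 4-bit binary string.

1111

Append 4 zeros: 11110010000. Divide by 11001 (XOR where the leading bit is 1):
  pos 0: 11110 XOR 11001 = 00111
  pos 2: 11101 XOR 11001 = 00100
  pos 4: 10000 XOR 11001 = 01001
  pos 5: 10010 XOR 11001 = 01011
  pos 6: 10110 XOR 11001 = 01111
Remainder (last 4 bits) = 1111. This is the CRC / FCS.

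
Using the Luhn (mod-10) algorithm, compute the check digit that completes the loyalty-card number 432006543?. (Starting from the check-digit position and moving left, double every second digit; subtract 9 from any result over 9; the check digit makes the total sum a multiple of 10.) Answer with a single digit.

Partial digits right→left: 3 4 5 6 0 0 2 3 4
Double every second digit counting from the check-digit position (so the 1st, 3rd, 5th, ... of the partial from the right).
  doubled (with −9 where >9): 6 1 0 4 8 → sum 19
  kept as-is: 4 6 0 3 → sum 13
Total = 19 + 13 = 32.
Check digit = (10 − (32 mod 10)) mod 10 = 8.

8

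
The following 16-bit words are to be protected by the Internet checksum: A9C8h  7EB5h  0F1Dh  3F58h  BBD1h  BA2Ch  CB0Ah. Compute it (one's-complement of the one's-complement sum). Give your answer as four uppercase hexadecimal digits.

4803

One's-complement addition (fold any carry out of bit 15 back into bit 0):
  0xA9C8 + 0x7EB5 = 0x1287D → wrap carry → 0x287E
  0x287E + 0x0F1D = 0x0379B
  0x379B + 0x3F58 = 0x076F3
  0x76F3 + 0xBBD1 = 0x132C4 → wrap carry → 0x32C5
  0x32C5 + 0xBA2C = 0x0ECF1
  0xECF1 + 0xCB0A = 0x1B7FB → wrap carry → 0xB7FC
One's-complement sum = 0xB7FC.
Checksum = ~0xB7FC & 0xFFFF = 0x4803.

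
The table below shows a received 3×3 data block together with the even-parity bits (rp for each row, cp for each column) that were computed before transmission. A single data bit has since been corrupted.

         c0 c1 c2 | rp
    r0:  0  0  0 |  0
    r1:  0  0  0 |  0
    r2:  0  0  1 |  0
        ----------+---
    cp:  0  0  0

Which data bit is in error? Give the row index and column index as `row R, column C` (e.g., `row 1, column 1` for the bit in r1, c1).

row 2, column 2

Recompute each row's even parity and compare to rp:
  r0: data parity 0, sent rp 0 → ok
  r1: data parity 0, sent rp 0 → ok
  r2: data parity 1, sent rp 0 → mismatch
Recompute each column's even parity and compare to cp:
  c0: data parity 0, sent cp 0 → ok
  c1: data parity 0, sent cp 0 → ok
  c2: data parity 1, sent cp 0 → mismatch
Exactly one row (r2) and one column (c2) fail → the flipped bit is at their intersection.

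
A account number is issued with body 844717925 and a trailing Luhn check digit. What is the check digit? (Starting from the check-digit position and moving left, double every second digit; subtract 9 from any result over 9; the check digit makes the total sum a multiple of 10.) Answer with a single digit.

3

Partial digits right→left: 5 2 9 7 1 7 4 4 8
Double every second digit counting from the check-digit position (so the 1st, 3rd, 5th, ... of the partial from the right).
  doubled (with −9 where >9): 1 9 2 8 7 → sum 27
  kept as-is: 2 7 7 4 → sum 20
Total = 27 + 20 = 47.
Check digit = (10 − (47 mod 10)) mod 10 = 3.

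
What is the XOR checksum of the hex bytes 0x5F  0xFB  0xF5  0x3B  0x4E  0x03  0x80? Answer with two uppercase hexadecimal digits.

A7

XOR the bytes together:
  start with 0x5F
  0x5F ⊕ 0xFB = 0xA4
  0xA4 ⊕ 0xF5 = 0x51
  0x51 ⊕ 0x3B = 0x6A
  0x6A ⊕ 0x4E = 0x24
  0x24 ⊕ 0x03 = 0x27
  0x27 ⊕ 0x80 = 0xA7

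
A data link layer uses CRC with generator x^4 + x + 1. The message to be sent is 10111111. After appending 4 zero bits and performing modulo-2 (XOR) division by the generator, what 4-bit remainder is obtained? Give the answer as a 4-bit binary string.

Append 4 zeros: 101111110000. Divide by 10011 (XOR where the leading bit is 1):
  pos 0: 10111 XOR 10011 = 00100
  pos 2: 10011 XOR 10011 = 00000
  pos 7: 10000 XOR 10011 = 00011
Remainder (last 4 bits) = 0011. This is the CRC / FCS.

0011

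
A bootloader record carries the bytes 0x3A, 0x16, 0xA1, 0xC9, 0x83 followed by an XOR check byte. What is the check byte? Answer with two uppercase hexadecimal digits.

C7

XOR the bytes together:
  start with 0x3A
  0x3A ⊕ 0x16 = 0x2C
  0x2C ⊕ 0xA1 = 0x8D
  0x8D ⊕ 0xC9 = 0x44
  0x44 ⊕ 0x83 = 0xC7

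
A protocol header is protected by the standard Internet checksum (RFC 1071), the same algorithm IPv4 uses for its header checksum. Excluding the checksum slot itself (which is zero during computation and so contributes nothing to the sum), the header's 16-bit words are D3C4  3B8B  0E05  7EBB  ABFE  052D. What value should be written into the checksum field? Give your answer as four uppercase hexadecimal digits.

B2C3

One's-complement addition (fold any carry out of bit 15 back into bit 0):
  0xD3C4 + 0x3B8B = 0x10F4F → wrap carry → 0x0F50
  0x0F50 + 0x0E05 = 0x01D55
  0x1D55 + 0x7EBB = 0x09C10
  0x9C10 + 0xABFE = 0x1480E → wrap carry → 0x480F
  0x480F + 0x052D = 0x04D3C
One's-complement sum = 0x4D3C.
Checksum = ~0x4D3C & 0xFFFF = 0xB2C3.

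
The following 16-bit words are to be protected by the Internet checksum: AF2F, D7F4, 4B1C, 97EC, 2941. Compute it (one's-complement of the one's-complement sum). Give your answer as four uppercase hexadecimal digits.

One's-complement addition (fold any carry out of bit 15 back into bit 0):
  0xAF2F + 0xD7F4 = 0x18723 → wrap carry → 0x8724
  0x8724 + 0x4B1C = 0x0D240
  0xD240 + 0x97EC = 0x16A2C → wrap carry → 0x6A2D
  0x6A2D + 0x2941 = 0x0936E
One's-complement sum = 0x936E.
Checksum = ~0x936E & 0xFFFF = 0x6C91.

6C91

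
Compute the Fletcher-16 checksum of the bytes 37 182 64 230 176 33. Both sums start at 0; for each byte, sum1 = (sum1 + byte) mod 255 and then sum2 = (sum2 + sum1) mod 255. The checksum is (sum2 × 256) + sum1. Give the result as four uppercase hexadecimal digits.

Running sums (mod 255):
  after byte 0 (37): sum1=37, sum2=37
  after byte 1 (182): sum1=219, sum2=1
  after byte 2 (64): sum1=28, sum2=29
  after byte 3 (230): sum1=3, sum2=32
  after byte 4 (176): sum1=179, sum2=211
  after byte 5 (33): sum1=212, sum2=168
Checksum = sum2·256 + sum1 = 168·256 + 212 = 43220 = 0xA8D4.

A8D4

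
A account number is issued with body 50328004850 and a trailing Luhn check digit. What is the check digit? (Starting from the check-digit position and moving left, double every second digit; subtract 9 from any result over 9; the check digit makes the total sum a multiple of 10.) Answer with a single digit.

Partial digits right→left: 0 5 8 4 0 0 8 2 3 0 5
Double every second digit counting from the check-digit position (so the 1st, 3rd, 5th, ... of the partial from the right).
  doubled (with −9 where >9): 0 7 0 7 6 1 → sum 21
  kept as-is: 5 4 0 2 0 → sum 11
Total = 21 + 11 = 32.
Check digit = (10 − (32 mod 10)) mod 10 = 8.

8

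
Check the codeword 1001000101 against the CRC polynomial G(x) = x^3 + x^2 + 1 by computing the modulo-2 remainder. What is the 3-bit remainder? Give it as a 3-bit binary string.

111

Modulo-2 division of 1001000101 by 1101:
  pos 0: 1001 XOR 1101 = 0100
  pos 1: 1000 XOR 1101 = 0101
  pos 2: 1010 XOR 1101 = 0111
  pos 3: 1110 XOR 1101 = 0011
  pos 5: 1110 XOR 1101 = 0011
Remainder = 111 (nonzero — an error is detected).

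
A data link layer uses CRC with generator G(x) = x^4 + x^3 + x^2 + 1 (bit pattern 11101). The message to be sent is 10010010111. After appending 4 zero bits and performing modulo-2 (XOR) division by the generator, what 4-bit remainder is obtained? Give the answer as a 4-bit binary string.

Append 4 zeros: 100100101110000. Divide by 11101 (XOR where the leading bit is 1):
  pos 0: 10010 XOR 11101 = 01111
  pos 1: 11110 XOR 11101 = 00011
  pos 4: 11101 XOR 11101 = 00000
  pos 9: 11000 XOR 11101 = 00101
Remainder (last 4 bits) = 1010. This is the CRC / FCS.

1010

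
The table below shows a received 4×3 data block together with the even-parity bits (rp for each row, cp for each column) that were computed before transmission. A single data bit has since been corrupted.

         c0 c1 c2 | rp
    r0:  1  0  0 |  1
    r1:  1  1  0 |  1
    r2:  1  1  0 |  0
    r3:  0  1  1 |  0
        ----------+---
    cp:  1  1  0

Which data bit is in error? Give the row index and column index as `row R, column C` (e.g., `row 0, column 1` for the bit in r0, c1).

row 1, column 2

Recompute each row's even parity and compare to rp:
  r0: data parity 1, sent rp 1 → ok
  r1: data parity 0, sent rp 1 → mismatch
  r2: data parity 0, sent rp 0 → ok
  r3: data parity 0, sent rp 0 → ok
Recompute each column's even parity and compare to cp:
  c0: data parity 1, sent cp 1 → ok
  c1: data parity 1, sent cp 1 → ok
  c2: data parity 1, sent cp 0 → mismatch
Exactly one row (r1) and one column (c2) fail → the flipped bit is at their intersection.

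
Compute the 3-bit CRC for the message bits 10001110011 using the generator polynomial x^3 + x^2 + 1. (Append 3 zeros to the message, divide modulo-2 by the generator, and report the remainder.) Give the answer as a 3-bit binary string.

Append 3 zeros: 10001110011000. Divide by 1101 (XOR where the leading bit is 1):
  pos 0: 1000 XOR 1101 = 0101
  pos 1: 1011 XOR 1101 = 0110
  pos 2: 1101 XOR 1101 = 0000
  pos 6: 1001 XOR 1101 = 0100
  pos 7: 1001 XOR 1101 = 0100
  pos 8: 1000 XOR 1101 = 0101
  pos 9: 1010 XOR 1101 = 0111
  pos 10: 1110 XOR 1101 = 0011
Remainder (last 3 bits) = 011. This is the CRC / FCS.

011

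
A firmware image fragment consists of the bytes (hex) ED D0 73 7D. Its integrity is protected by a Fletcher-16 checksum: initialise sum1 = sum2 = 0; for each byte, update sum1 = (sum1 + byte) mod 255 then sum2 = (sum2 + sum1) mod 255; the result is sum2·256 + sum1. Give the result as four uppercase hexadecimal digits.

8EAF

Running sums (mod 255):
  after byte 0 (ED): sum1=237, sum2=237
  after byte 1 (D0): sum1=190, sum2=172
  after byte 2 (73): sum1=50, sum2=222
  after byte 3 (7D): sum1=175, sum2=142
Checksum = sum2·256 + sum1 = 142·256 + 175 = 36527 = 0x8EAF.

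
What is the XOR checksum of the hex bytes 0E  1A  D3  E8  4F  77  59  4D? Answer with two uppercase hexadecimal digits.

03

XOR the bytes together:
  start with 0x0E
  0x0E ⊕ 0x1A = 0x14
  0x14 ⊕ 0xD3 = 0xC7
  0xC7 ⊕ 0xE8 = 0x2F
  0x2F ⊕ 0x4F = 0x60
  0x60 ⊕ 0x77 = 0x17
  0x17 ⊕ 0x59 = 0x4E
  0x4E ⊕ 0x4D = 0x03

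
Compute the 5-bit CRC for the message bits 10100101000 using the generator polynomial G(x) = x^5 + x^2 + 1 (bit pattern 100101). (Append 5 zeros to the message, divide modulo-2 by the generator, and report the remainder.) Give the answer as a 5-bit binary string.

11111

Append 5 zeros: 1010010100000000. Divide by 100101 (XOR where the leading bit is 1):
  pos 0: 101001 XOR 100101 = 001100
  pos 2: 110001 XOR 100101 = 010100
  pos 3: 101000 XOR 100101 = 001101
  pos 5: 110100 XOR 100101 = 010001
  pos 6: 100010 XOR 100101 = 000111
  pos 9: 111000 XOR 100101 = 011101
  pos 10: 111010 XOR 100101 = 011111
Remainder (last 5 bits) = 11111. This is the CRC / FCS.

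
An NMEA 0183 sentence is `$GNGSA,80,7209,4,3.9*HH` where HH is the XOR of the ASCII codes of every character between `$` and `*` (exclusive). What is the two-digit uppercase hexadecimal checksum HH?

XOR the ASCII codes of the payload characters:
  'G' = 0x47 → acc = 0x47
  'N' = 0x4E → acc = 0x09
  'G' = 0x47 → acc = 0x4E
  'S' = 0x53 → acc = 0x1D
  'A' = 0x41 → acc = 0x5C
  ',' = 0x2C → acc = 0x70
  '8' = 0x38 → acc = 0x48
  '0' = 0x30 → acc = 0x78
  ',' = 0x2C → acc = 0x54
  '7' = 0x37 → acc = 0x63
  '2' = 0x32 → acc = 0x51
  '0' = 0x30 → acc = 0x61
  '9' = 0x39 → acc = 0x58
  ',' = 0x2C → acc = 0x74
  '4' = 0x34 → acc = 0x40
  ',' = 0x2C → acc = 0x6C
  '3' = 0x33 → acc = 0x5F
  '.' = 0x2E → acc = 0x71
  '9' = 0x39 → acc = 0x48
Checksum = 0x48.

48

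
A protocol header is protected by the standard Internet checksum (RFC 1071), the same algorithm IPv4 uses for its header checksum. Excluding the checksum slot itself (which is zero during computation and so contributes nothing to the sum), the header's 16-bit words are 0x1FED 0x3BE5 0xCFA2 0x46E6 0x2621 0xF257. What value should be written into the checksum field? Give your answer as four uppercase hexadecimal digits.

752B

One's-complement addition (fold any carry out of bit 15 back into bit 0):
  0x1FED + 0x3BE5 = 0x05BD2
  0x5BD2 + 0xCFA2 = 0x12B74 → wrap carry → 0x2B75
  0x2B75 + 0x46E6 = 0x0725B
  0x725B + 0x2621 = 0x0987C
  0x987C + 0xF257 = 0x18AD3 → wrap carry → 0x8AD4
One's-complement sum = 0x8AD4.
Checksum = ~0x8AD4 & 0xFFFF = 0x752B.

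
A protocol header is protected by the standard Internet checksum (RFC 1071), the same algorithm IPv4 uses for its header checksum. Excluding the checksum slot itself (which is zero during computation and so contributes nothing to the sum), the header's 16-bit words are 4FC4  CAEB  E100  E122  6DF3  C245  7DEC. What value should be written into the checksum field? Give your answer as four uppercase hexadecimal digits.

7506

One's-complement addition (fold any carry out of bit 15 back into bit 0):
  0x4FC4 + 0xCAEB = 0x11AAF → wrap carry → 0x1AB0
  0x1AB0 + 0xE100 = 0x0FBB0
  0xFBB0 + 0xE122 = 0x1DCD2 → wrap carry → 0xDCD3
  0xDCD3 + 0x6DF3 = 0x14AC6 → wrap carry → 0x4AC7
  0x4AC7 + 0xC245 = 0x10D0C → wrap carry → 0x0D0D
  0x0D0D + 0x7DEC = 0x08AF9
One's-complement sum = 0x8AF9.
Checksum = ~0x8AF9 & 0xFFFF = 0x7506.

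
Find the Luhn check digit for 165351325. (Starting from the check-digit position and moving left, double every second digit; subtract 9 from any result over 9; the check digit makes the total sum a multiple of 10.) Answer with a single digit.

Partial digits right→left: 5 2 3 1 5 3 5 6 1
Double every second digit counting from the check-digit position (so the 1st, 3rd, 5th, ... of the partial from the right).
  doubled (with −9 where >9): 1 6 1 1 2 → sum 11
  kept as-is: 2 1 3 6 → sum 12
Total = 11 + 12 = 23.
Check digit = (10 − (23 mod 10)) mod 10 = 7.

7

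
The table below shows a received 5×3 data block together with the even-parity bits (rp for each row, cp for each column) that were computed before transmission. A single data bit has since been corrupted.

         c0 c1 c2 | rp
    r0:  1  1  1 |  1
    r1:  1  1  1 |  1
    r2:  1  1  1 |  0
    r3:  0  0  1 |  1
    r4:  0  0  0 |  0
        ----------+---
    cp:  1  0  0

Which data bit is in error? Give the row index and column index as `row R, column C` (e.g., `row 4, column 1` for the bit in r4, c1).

row 2, column 1

Recompute each row's even parity and compare to rp:
  r0: data parity 1, sent rp 1 → ok
  r1: data parity 1, sent rp 1 → ok
  r2: data parity 1, sent rp 0 → mismatch
  r3: data parity 1, sent rp 1 → ok
  r4: data parity 0, sent rp 0 → ok
Recompute each column's even parity and compare to cp:
  c0: data parity 1, sent cp 1 → ok
  c1: data parity 1, sent cp 0 → mismatch
  c2: data parity 0, sent cp 0 → ok
Exactly one row (r2) and one column (c1) fail → the flipped bit is at their intersection.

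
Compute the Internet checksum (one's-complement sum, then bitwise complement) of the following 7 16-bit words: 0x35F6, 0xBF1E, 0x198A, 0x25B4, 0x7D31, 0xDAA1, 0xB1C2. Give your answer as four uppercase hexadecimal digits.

One's-complement addition (fold any carry out of bit 15 back into bit 0):
  0x35F6 + 0xBF1E = 0x0F514
  0xF514 + 0x198A = 0x10E9E → wrap carry → 0x0E9F
  0x0E9F + 0x25B4 = 0x03453
  0x3453 + 0x7D31 = 0x0B184
  0xB184 + 0xDAA1 = 0x18C25 → wrap carry → 0x8C26
  0x8C26 + 0xB1C2 = 0x13DE8 → wrap carry → 0x3DE9
One's-complement sum = 0x3DE9.
Checksum = ~0x3DE9 & 0xFFFF = 0xC216.

C216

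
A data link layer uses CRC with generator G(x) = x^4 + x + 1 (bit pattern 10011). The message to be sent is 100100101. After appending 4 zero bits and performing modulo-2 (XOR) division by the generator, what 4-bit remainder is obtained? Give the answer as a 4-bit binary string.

1010

Append 4 zeros: 1001001010000. Divide by 10011 (XOR where the leading bit is 1):
  pos 0: 10010 XOR 10011 = 00001
  pos 4: 10101 XOR 10011 = 00110
  pos 6: 11000 XOR 10011 = 01011
  pos 7: 10110 XOR 10011 = 00101
Remainder (last 4 bits) = 1010. This is the CRC / FCS.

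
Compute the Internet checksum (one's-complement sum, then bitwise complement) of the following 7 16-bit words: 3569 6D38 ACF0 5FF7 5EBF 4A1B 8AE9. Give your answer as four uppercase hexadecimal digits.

One's-complement addition (fold any carry out of bit 15 back into bit 0):
  0x3569 + 0x6D38 = 0x0A2A1
  0xA2A1 + 0xACF0 = 0x14F91 → wrap carry → 0x4F92
  0x4F92 + 0x5FF7 = 0x0AF89
  0xAF89 + 0x5EBF = 0x10E48 → wrap carry → 0x0E49
  0x0E49 + 0x4A1B = 0x05864
  0x5864 + 0x8AE9 = 0x0E34D
One's-complement sum = 0xE34D.
Checksum = ~0xE34D & 0xFFFF = 0x1CB2.

1CB2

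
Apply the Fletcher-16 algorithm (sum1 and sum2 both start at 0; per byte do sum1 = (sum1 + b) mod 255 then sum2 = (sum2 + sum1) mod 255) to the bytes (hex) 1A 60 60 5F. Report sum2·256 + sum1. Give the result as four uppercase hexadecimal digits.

Running sums (mod 255):
  after byte 0 (1A): sum1=26, sum2=26
  after byte 1 (60): sum1=122, sum2=148
  after byte 2 (60): sum1=218, sum2=111
  after byte 3 (5F): sum1=58, sum2=169
Checksum = sum2·256 + sum1 = 169·256 + 58 = 43322 = 0xA93A.

A93A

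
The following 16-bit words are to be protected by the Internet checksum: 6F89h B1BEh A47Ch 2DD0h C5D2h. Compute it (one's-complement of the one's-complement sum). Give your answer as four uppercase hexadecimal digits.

4698

One's-complement addition (fold any carry out of bit 15 back into bit 0):
  0x6F89 + 0xB1BE = 0x12147 → wrap carry → 0x2148
  0x2148 + 0xA47C = 0x0C5C4
  0xC5C4 + 0x2DD0 = 0x0F394
  0xF394 + 0xC5D2 = 0x1B966 → wrap carry → 0xB967
One's-complement sum = 0xB967.
Checksum = ~0xB967 & 0xFFFF = 0x4698.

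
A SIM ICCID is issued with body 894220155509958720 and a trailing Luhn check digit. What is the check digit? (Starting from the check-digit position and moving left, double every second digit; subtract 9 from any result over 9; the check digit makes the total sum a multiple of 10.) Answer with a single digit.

Partial digits right→left: 0 2 7 8 5 9 9 0 5 5 5 1 0 2 2 4 9 8
Double every second digit counting from the check-digit position (so the 1st, 3rd, 5th, ... of the partial from the right).
  doubled (with −9 where >9): 0 5 1 9 1 1 0 4 9 → sum 30
  kept as-is: 2 8 9 0 5 1 2 4 8 → sum 39
Total = 30 + 39 = 69.
Check digit = (10 − (69 mod 10)) mod 10 = 1.

1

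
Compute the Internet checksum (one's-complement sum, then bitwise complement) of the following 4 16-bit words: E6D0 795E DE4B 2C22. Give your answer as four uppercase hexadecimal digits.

9562

One's-complement addition (fold any carry out of bit 15 back into bit 0):
  0xE6D0 + 0x795E = 0x1602E → wrap carry → 0x602F
  0x602F + 0xDE4B = 0x13E7A → wrap carry → 0x3E7B
  0x3E7B + 0x2C22 = 0x06A9D
One's-complement sum = 0x6A9D.
Checksum = ~0x6A9D & 0xFFFF = 0x9562.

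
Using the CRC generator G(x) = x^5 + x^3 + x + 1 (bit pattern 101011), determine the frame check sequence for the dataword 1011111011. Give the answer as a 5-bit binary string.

11110

Append 5 zeros: 101111101100000. Divide by 101011 (XOR where the leading bit is 1):
  pos 0: 101111 XOR 101011 = 000100
  pos 3: 100101 XOR 101011 = 001110
  pos 5: 111010 XOR 101011 = 010001
  pos 6: 100010 XOR 101011 = 001001
  pos 8: 100100 XOR 101011 = 001111
Remainder (last 5 bits) = 11110. This is the CRC / FCS.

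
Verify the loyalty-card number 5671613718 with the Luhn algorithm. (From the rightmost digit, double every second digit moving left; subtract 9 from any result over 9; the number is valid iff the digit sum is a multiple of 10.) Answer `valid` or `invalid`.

From the right, keep odd positions and double even positions (subtract 9 from any doubled value over 9):
  doubled (positions 2,4,...): 2 6 3 5 1 → sum 17
  kept (positions 1,3,...): 8 7 1 1 6 → sum 23
Total = 40.
40 mod 10 = 0, so the number is valid.

valid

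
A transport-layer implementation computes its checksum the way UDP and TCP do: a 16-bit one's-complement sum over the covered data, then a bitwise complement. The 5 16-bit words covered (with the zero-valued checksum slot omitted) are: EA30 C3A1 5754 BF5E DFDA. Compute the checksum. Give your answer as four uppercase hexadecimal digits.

One's-complement addition (fold any carry out of bit 15 back into bit 0):
  0xEA30 + 0xC3A1 = 0x1ADD1 → wrap carry → 0xADD2
  0xADD2 + 0x5754 = 0x10526 → wrap carry → 0x0527
  0x0527 + 0xBF5E = 0x0C485
  0xC485 + 0xDFDA = 0x1A45F → wrap carry → 0xA460
One's-complement sum = 0xA460.
Checksum = ~0xA460 & 0xFFFF = 0x5B9F.

5B9F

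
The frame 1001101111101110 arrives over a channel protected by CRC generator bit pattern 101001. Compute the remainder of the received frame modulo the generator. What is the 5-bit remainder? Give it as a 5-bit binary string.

Modulo-2 division of 1001101111101110 by 101001:
  pos 0: 100110 XOR 101001 = 001111
  pos 2: 111111 XOR 101001 = 010110
  pos 3: 101101 XOR 101001 = 000100
  pos 6: 100110 XOR 101001 = 001111
  pos 8: 111111 XOR 101001 = 010110
  pos 9: 101101 XOR 101001 = 000100
Remainder = 01000 (nonzero — an error is detected).

01000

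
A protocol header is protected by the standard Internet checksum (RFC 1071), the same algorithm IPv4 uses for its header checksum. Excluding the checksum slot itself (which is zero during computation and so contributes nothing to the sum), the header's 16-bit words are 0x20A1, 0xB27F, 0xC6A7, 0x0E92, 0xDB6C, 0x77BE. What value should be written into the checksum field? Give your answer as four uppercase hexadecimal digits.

047A

One's-complement addition (fold any carry out of bit 15 back into bit 0):
  0x20A1 + 0xB27F = 0x0D320
  0xD320 + 0xC6A7 = 0x199C7 → wrap carry → 0x99C8
  0x99C8 + 0x0E92 = 0x0A85A
  0xA85A + 0xDB6C = 0x183C6 → wrap carry → 0x83C7
  0x83C7 + 0x77BE = 0x0FB85
One's-complement sum = 0xFB85.
Checksum = ~0xFB85 & 0xFFFF = 0x047A.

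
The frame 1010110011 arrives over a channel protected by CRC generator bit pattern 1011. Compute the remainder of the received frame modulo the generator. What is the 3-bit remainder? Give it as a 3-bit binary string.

Modulo-2 division of 1010110011 by 1011:
  pos 0: 1010 XOR 1011 = 0001
  pos 3: 1110 XOR 1011 = 0101
  pos 4: 1010 XOR 1011 = 0001
Remainder = 111 (nonzero — an error is detected).

111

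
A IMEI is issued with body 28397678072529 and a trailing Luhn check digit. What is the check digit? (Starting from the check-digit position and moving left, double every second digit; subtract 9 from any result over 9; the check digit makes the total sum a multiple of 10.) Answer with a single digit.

Partial digits right→left: 9 2 5 2 7 0 8 7 6 7 9 3 8 2
Double every second digit counting from the check-digit position (so the 1st, 3rd, 5th, ... of the partial from the right).
  doubled (with −9 where >9): 9 1 5 7 3 9 7 → sum 41
  kept as-is: 2 2 0 7 7 3 2 → sum 23
Total = 41 + 23 = 64.
Check digit = (10 − (64 mod 10)) mod 10 = 6.

6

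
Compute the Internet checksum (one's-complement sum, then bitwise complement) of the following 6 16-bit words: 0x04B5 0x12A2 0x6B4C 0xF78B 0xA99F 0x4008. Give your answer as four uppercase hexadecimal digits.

9C28

One's-complement addition (fold any carry out of bit 15 back into bit 0):
  0x04B5 + 0x12A2 = 0x01757
  0x1757 + 0x6B4C = 0x082A3
  0x82A3 + 0xF78B = 0x17A2E → wrap carry → 0x7A2F
  0x7A2F + 0xA99F = 0x123CE → wrap carry → 0x23CF
  0x23CF + 0x4008 = 0x063D7
One's-complement sum = 0x63D7.
Checksum = ~0x63D7 & 0xFFFF = 0x9C28.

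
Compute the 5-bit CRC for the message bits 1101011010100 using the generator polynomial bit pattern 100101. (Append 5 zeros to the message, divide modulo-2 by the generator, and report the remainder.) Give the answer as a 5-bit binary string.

10010

Append 5 zeros: 110101101010000000. Divide by 100101 (XOR where the leading bit is 1):
  pos 0: 110101 XOR 100101 = 010000
  pos 1: 100001 XOR 100101 = 000100
  pos 4: 100010 XOR 100101 = 000111
  pos 7: 111100 XOR 100101 = 011001
  pos 8: 110010 XOR 100101 = 010111
  pos 9: 101110 XOR 100101 = 001011
  pos 11: 101100 XOR 100101 = 001001
Remainder (last 5 bits) = 10010. This is the CRC / FCS.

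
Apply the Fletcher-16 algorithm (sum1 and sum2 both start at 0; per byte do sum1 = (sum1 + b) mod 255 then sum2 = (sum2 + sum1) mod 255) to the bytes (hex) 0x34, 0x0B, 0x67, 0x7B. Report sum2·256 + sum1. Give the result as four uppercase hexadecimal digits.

3C22

Running sums (mod 255):
  after byte 0 (0x34): sum1=52, sum2=52
  after byte 1 (0x0B): sum1=63, sum2=115
  after byte 2 (0x67): sum1=166, sum2=26
  after byte 3 (0x7B): sum1=34, sum2=60
Checksum = sum2·256 + sum1 = 60·256 + 34 = 15394 = 0x3C22.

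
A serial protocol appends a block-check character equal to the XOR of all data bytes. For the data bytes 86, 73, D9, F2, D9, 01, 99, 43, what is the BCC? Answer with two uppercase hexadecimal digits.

XOR the bytes together:
  start with 0x86
  0x86 ⊕ 0x73 = 0xF5
  0xF5 ⊕ 0xD9 = 0x2C
  0x2C ⊕ 0xF2 = 0xDE
  0xDE ⊕ 0xD9 = 0x07
  0x07 ⊕ 0x01 = 0x06
  0x06 ⊕ 0x99 = 0x9F
  0x9F ⊕ 0x43 = 0xDC

DC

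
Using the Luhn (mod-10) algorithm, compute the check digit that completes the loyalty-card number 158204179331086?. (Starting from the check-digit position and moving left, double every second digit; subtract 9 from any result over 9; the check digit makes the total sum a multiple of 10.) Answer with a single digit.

Partial digits right→left: 6 8 0 1 3 3 9 7 1 4 0 2 8 5 1
Double every second digit counting from the check-digit position (so the 1st, 3rd, 5th, ... of the partial from the right).
  doubled (with −9 where >9): 3 0 6 9 2 0 7 2 → sum 29
  kept as-is: 8 1 3 7 4 2 5 → sum 30
Total = 29 + 30 = 59.
Check digit = (10 − (59 mod 10)) mod 10 = 1.

1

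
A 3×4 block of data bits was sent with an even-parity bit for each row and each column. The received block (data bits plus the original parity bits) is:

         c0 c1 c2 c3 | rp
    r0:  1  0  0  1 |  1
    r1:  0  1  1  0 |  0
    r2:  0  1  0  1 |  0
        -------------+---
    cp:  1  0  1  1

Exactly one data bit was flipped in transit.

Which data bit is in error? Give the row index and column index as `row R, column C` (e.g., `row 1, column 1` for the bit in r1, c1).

Recompute each row's even parity and compare to rp:
  r0: data parity 0, sent rp 1 → mismatch
  r1: data parity 0, sent rp 0 → ok
  r2: data parity 0, sent rp 0 → ok
Recompute each column's even parity and compare to cp:
  c0: data parity 1, sent cp 1 → ok
  c1: data parity 0, sent cp 0 → ok
  c2: data parity 1, sent cp 1 → ok
  c3: data parity 0, sent cp 1 → mismatch
Exactly one row (r0) and one column (c3) fail → the flipped bit is at their intersection.

row 0, column 3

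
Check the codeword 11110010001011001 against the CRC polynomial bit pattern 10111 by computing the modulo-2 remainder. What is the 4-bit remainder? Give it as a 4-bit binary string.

Modulo-2 division of 11110010001011001 by 10111:
  pos 0: 11110 XOR 10111 = 01001
  pos 1: 10010 XOR 10111 = 00101
  pos 3: 10110 XOR 10111 = 00001
  pos 7: 10010 XOR 10111 = 00101
  pos 9: 10111 XOR 10111 = 00000
Remainder = 0001 (nonzero — an error is detected).

0001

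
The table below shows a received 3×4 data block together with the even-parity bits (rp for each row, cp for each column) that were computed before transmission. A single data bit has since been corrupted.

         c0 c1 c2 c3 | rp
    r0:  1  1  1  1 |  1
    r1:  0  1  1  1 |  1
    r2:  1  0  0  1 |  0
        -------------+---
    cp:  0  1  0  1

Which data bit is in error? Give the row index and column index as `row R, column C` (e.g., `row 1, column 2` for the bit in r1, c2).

row 0, column 1

Recompute each row's even parity and compare to rp:
  r0: data parity 0, sent rp 1 → mismatch
  r1: data parity 1, sent rp 1 → ok
  r2: data parity 0, sent rp 0 → ok
Recompute each column's even parity and compare to cp:
  c0: data parity 0, sent cp 0 → ok
  c1: data parity 0, sent cp 1 → mismatch
  c2: data parity 0, sent cp 0 → ok
  c3: data parity 1, sent cp 1 → ok
Exactly one row (r0) and one column (c1) fail → the flipped bit is at their intersection.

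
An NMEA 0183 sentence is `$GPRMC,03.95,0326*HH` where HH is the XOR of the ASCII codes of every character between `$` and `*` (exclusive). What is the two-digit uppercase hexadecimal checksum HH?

6D

XOR the ASCII codes of the payload characters:
  'G' = 0x47 → acc = 0x47
  'P' = 0x50 → acc = 0x17
  'R' = 0x52 → acc = 0x45
  'M' = 0x4D → acc = 0x08
  'C' = 0x43 → acc = 0x4B
  ',' = 0x2C → acc = 0x67
  '0' = 0x30 → acc = 0x57
  '3' = 0x33 → acc = 0x64
  '.' = 0x2E → acc = 0x4A
  '9' = 0x39 → acc = 0x73
  '5' = 0x35 → acc = 0x46
  ',' = 0x2C → acc = 0x6A
  '0' = 0x30 → acc = 0x5A
  '3' = 0x33 → acc = 0x69
  '2' = 0x32 → acc = 0x5B
  '6' = 0x36 → acc = 0x6D
Checksum = 0x6D.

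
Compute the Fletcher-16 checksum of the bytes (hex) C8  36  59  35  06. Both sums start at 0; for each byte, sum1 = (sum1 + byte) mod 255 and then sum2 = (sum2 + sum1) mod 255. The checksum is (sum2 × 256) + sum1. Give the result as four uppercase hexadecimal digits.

Running sums (mod 255):
  after byte 0 (C8): sum1=200, sum2=200
  after byte 1 (36): sum1=254, sum2=199
  after byte 2 (59): sum1=88, sum2=32
  after byte 3 (35): sum1=141, sum2=173
  after byte 4 (06): sum1=147, sum2=65
Checksum = sum2·256 + sum1 = 65·256 + 147 = 16787 = 0x4193.

4193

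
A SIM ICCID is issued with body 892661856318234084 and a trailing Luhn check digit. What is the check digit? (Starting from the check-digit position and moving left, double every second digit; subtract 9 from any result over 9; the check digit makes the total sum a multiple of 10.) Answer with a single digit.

Partial digits right→left: 4 8 0 4 3 2 8 1 3 6 5 8 1 6 6 2 9 8
Double every second digit counting from the check-digit position (so the 1st, 3rd, 5th, ... of the partial from the right).
  doubled (with −9 where >9): 8 0 6 7 6 1 2 3 9 → sum 42
  kept as-is: 8 4 2 1 6 8 6 2 8 → sum 45
Total = 42 + 45 = 87.
Check digit = (10 − (87 mod 10)) mod 10 = 3.

3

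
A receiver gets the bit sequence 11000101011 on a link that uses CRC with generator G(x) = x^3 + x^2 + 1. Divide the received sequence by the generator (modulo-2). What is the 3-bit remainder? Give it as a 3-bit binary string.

Modulo-2 division of 11000101011 by 1101:
  pos 0: 1100 XOR 1101 = 0001
  pos 3: 1010 XOR 1101 = 0111
  pos 4: 1111 XOR 1101 = 0010
  pos 6: 1001 XOR 1101 = 0100
  pos 7: 1001 XOR 1101 = 0100
Remainder = 100 (nonzero — an error is detected).

100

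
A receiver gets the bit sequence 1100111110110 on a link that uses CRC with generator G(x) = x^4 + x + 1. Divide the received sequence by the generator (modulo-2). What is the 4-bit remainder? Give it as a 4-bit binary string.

0000

Modulo-2 division of 1100111110110 by 10011:
  pos 0: 11001 XOR 10011 = 01010
  pos 1: 10101 XOR 10011 = 00110
  pos 3: 11011 XOR 10011 = 01000
  pos 4: 10001 XOR 10011 = 00010
  pos 7: 10011 XOR 10011 = 00000
Remainder = 0000 (zero — the frame passes the CRC check).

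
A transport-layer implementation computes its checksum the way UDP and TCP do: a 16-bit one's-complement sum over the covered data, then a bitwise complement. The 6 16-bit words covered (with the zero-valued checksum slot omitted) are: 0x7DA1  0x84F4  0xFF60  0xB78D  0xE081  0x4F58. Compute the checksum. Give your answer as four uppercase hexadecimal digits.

16A1

One's-complement addition (fold any carry out of bit 15 back into bit 0):
  0x7DA1 + 0x84F4 = 0x10295 → wrap carry → 0x0296
  0x0296 + 0xFF60 = 0x101F6 → wrap carry → 0x01F7
  0x01F7 + 0xB78D = 0x0B984
  0xB984 + 0xE081 = 0x19A05 → wrap carry → 0x9A06
  0x9A06 + 0x4F58 = 0x0E95E
One's-complement sum = 0xE95E.
Checksum = ~0xE95E & 0xFFFF = 0x16A1.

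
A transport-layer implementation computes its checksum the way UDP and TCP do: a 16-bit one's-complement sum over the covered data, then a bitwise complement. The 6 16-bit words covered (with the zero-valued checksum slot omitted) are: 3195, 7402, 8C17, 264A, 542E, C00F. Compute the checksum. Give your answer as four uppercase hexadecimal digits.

93C8

One's-complement addition (fold any carry out of bit 15 back into bit 0):
  0x3195 + 0x7402 = 0x0A597
  0xA597 + 0x8C17 = 0x131AE → wrap carry → 0x31AF
  0x31AF + 0x264A = 0x057F9
  0x57F9 + 0x542E = 0x0AC27
  0xAC27 + 0xC00F = 0x16C36 → wrap carry → 0x6C37
One's-complement sum = 0x6C37.
Checksum = ~0x6C37 & 0xFFFF = 0x93C8.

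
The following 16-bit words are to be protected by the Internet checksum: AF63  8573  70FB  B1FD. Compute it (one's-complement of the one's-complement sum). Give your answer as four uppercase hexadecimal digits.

One's-complement addition (fold any carry out of bit 15 back into bit 0):
  0xAF63 + 0x8573 = 0x134D6 → wrap carry → 0x34D7
  0x34D7 + 0x70FB = 0x0A5D2
  0xA5D2 + 0xB1FD = 0x157CF → wrap carry → 0x57D0
One's-complement sum = 0x57D0.
Checksum = ~0x57D0 & 0xFFFF = 0xA82F.

A82F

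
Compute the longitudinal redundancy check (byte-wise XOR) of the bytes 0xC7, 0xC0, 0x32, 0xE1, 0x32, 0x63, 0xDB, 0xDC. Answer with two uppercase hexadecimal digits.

XOR the bytes together:
  start with 0xC7
  0xC7 ⊕ 0xC0 = 0x07
  0x07 ⊕ 0x32 = 0x35
  0x35 ⊕ 0xE1 = 0xD4
  0xD4 ⊕ 0x32 = 0xE6
  0xE6 ⊕ 0x63 = 0x85
  0x85 ⊕ 0xDB = 0x5E
  0x5E ⊕ 0xDC = 0x82

82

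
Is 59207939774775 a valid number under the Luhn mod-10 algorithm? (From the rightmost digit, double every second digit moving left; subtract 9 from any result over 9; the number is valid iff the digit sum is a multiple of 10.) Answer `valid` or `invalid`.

From the right, keep odd positions and double even positions (subtract 9 from any doubled value over 9):
  doubled (positions 2,4,...): 5 8 5 6 5 4 1 → sum 34
  kept (positions 1,3,...): 5 7 7 9 9 0 9 → sum 46
Total = 80.
80 mod 10 = 0, so the number is valid.

valid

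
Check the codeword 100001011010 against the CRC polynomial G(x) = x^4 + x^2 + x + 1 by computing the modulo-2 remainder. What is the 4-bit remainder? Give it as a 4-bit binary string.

Modulo-2 division of 100001011010 by 10111:
  pos 0: 10000 XOR 10111 = 00111
  pos 2: 11110 XOR 10111 = 01001
  pos 3: 10011 XOR 10111 = 00100
  pos 5: 10010 XOR 10111 = 00101
  pos 7: 10110 XOR 10111 = 00001
Remainder = 0001 (nonzero — an error is detected).

0001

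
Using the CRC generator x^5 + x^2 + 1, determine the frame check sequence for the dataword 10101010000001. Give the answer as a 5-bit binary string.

Append 5 zeros: 1010101000000100000. Divide by 100101 (XOR where the leading bit is 1):
  pos 0: 101010 XOR 100101 = 001111
  pos 2: 111110 XOR 100101 = 011011
  pos 3: 110110 XOR 100101 = 010011
  pos 4: 100110 XOR 100101 = 000011
  pos 8: 110001 XOR 100101 = 010100
  pos 9: 101000 XOR 100101 = 001101
  pos 11: 110100 XOR 100101 = 010001
  pos 12: 100010 XOR 100101 = 000111
Remainder (last 5 bits) = 01110. This is the CRC / FCS.

01110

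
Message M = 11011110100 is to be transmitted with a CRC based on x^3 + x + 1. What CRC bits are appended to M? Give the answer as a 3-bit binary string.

Append 3 zeros: 11011110100000. Divide by 1011 (XOR where the leading bit is 1):
  pos 0: 1101 XOR 1011 = 0110
  pos 1: 1101 XOR 1011 = 0110
  pos 2: 1101 XOR 1011 = 0110
  pos 3: 1101 XOR 1011 = 0110
  pos 4: 1100 XOR 1011 = 0111
  pos 5: 1111 XOR 1011 = 0100
  pos 6: 1000 XOR 1011 = 0011
  pos 8: 1100 XOR 1011 = 0111
  pos 9: 1110 XOR 1011 = 0101
  pos 10: 1010 XOR 1011 = 0001
Remainder (last 3 bits) = 001. This is the CRC / FCS.

001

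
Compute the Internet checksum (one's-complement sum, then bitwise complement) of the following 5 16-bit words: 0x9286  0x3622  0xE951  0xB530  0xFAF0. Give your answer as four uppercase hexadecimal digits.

9DE3

One's-complement addition (fold any carry out of bit 15 back into bit 0):
  0x9286 + 0x3622 = 0x0C8A8
  0xC8A8 + 0xE951 = 0x1B1F9 → wrap carry → 0xB1FA
  0xB1FA + 0xB530 = 0x1672A → wrap carry → 0x672B
  0x672B + 0xFAF0 = 0x1621B → wrap carry → 0x621C
One's-complement sum = 0x621C.
Checksum = ~0x621C & 0xFFFF = 0x9DE3.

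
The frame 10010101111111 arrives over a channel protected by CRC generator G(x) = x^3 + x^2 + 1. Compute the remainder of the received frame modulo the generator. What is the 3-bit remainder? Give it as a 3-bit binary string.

Modulo-2 division of 10010101111111 by 1101:
  pos 0: 1001 XOR 1101 = 0100
  pos 1: 1000 XOR 1101 = 0101
  pos 2: 1011 XOR 1101 = 0110
  pos 3: 1100 XOR 1101 = 0001
  pos 6: 1111 XOR 1101 = 0010
  pos 8: 1011 XOR 1101 = 0110
  pos 9: 1101 XOR 1101 = 0000
Remainder = 001 (nonzero — an error is detected).

001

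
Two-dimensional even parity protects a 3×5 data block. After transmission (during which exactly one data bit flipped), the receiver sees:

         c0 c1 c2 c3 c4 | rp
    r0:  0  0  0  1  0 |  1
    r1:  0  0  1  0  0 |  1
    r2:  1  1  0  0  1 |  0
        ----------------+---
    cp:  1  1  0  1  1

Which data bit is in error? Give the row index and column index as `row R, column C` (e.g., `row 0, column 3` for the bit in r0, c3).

Recompute each row's even parity and compare to rp:
  r0: data parity 1, sent rp 1 → ok
  r1: data parity 1, sent rp 1 → ok
  r2: data parity 1, sent rp 0 → mismatch
Recompute each column's even parity and compare to cp:
  c0: data parity 1, sent cp 1 → ok
  c1: data parity 1, sent cp 1 → ok
  c2: data parity 1, sent cp 0 → mismatch
  c3: data parity 1, sent cp 1 → ok
  c4: data parity 1, sent cp 1 → ok
Exactly one row (r2) and one column (c2) fail → the flipped bit is at their intersection.

row 2, column 2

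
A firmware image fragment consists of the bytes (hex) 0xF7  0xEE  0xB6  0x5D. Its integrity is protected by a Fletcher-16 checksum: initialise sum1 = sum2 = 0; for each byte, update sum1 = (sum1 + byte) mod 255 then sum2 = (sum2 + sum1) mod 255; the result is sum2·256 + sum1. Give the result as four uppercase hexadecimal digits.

Running sums (mod 255):
  after byte 0 (0xF7): sum1=247, sum2=247
  after byte 1 (0xEE): sum1=230, sum2=222
  after byte 2 (0xB6): sum1=157, sum2=124
  after byte 3 (0x5D): sum1=250, sum2=119
Checksum = sum2·256 + sum1 = 119·256 + 250 = 30714 = 0x77FA.

77FA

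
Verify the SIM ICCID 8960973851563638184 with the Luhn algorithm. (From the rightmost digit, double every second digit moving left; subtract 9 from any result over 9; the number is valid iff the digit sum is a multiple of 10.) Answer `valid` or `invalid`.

From the right, keep odd positions and double even positions (subtract 9 from any doubled value over 9):
  doubled (positions 2,4,...): 7 7 3 3 2 7 5 0 9 → sum 43
  kept (positions 1,3,...): 4 1 3 3 5 5 3 9 6 8 → sum 47
Total = 90.
90 mod 10 = 0, so the number is valid.

valid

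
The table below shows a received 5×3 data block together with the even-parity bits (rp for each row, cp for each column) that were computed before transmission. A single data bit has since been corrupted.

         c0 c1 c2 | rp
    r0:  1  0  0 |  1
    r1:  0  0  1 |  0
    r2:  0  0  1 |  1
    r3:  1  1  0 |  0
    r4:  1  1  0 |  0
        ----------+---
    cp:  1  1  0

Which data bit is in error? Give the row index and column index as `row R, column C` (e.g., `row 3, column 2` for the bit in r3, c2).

row 1, column 1

Recompute each row's even parity and compare to rp:
  r0: data parity 1, sent rp 1 → ok
  r1: data parity 1, sent rp 0 → mismatch
  r2: data parity 1, sent rp 1 → ok
  r3: data parity 0, sent rp 0 → ok
  r4: data parity 0, sent rp 0 → ok
Recompute each column's even parity and compare to cp:
  c0: data parity 1, sent cp 1 → ok
  c1: data parity 0, sent cp 1 → mismatch
  c2: data parity 0, sent cp 0 → ok
Exactly one row (r1) and one column (c1) fail → the flipped bit is at their intersection.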